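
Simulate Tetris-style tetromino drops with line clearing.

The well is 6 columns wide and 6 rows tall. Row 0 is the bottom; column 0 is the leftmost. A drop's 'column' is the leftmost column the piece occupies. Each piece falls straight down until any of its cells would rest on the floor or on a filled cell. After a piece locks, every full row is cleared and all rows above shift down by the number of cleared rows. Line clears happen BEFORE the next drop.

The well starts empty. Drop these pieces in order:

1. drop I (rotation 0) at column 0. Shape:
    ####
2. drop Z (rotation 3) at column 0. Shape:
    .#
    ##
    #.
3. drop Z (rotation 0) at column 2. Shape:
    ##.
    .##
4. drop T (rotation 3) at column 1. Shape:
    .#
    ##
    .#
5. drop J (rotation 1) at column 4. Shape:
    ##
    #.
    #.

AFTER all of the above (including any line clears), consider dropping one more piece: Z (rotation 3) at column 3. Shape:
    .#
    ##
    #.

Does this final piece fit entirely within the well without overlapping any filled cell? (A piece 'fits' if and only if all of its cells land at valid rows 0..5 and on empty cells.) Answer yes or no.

Drop 1: I rot0 at col 0 lands with bottom-row=0; cleared 0 line(s) (total 0); column heights now [1 1 1 1 0 0], max=1
Drop 2: Z rot3 at col 0 lands with bottom-row=1; cleared 0 line(s) (total 0); column heights now [3 4 1 1 0 0], max=4
Drop 3: Z rot0 at col 2 lands with bottom-row=1; cleared 0 line(s) (total 0); column heights now [3 4 3 3 2 0], max=4
Drop 4: T rot3 at col 1 lands with bottom-row=3; cleared 0 line(s) (total 0); column heights now [3 5 6 3 2 0], max=6
Drop 5: J rot1 at col 4 lands with bottom-row=2; cleared 0 line(s) (total 0); column heights now [3 5 6 3 5 5], max=6
Test piece Z rot3 at col 3 (width 2): heights before test = [3 5 6 3 5 5]; fits = False

Answer: no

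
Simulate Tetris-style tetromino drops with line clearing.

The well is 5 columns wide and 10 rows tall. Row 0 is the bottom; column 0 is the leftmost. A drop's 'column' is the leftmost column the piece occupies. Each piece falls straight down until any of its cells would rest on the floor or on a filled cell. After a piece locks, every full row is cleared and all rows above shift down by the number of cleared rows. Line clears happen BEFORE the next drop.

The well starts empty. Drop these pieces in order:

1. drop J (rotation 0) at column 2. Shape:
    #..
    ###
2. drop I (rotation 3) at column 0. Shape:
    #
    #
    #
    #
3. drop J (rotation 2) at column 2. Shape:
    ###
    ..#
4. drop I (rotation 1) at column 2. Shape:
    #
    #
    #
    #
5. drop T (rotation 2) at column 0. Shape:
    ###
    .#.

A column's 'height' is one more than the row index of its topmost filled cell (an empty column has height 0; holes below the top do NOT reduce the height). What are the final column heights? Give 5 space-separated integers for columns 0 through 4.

Answer: 8 8 8 3 3

Derivation:
Drop 1: J rot0 at col 2 lands with bottom-row=0; cleared 0 line(s) (total 0); column heights now [0 0 2 1 1], max=2
Drop 2: I rot3 at col 0 lands with bottom-row=0; cleared 0 line(s) (total 0); column heights now [4 0 2 1 1], max=4
Drop 3: J rot2 at col 2 lands with bottom-row=1; cleared 0 line(s) (total 0); column heights now [4 0 3 3 3], max=4
Drop 4: I rot1 at col 2 lands with bottom-row=3; cleared 0 line(s) (total 0); column heights now [4 0 7 3 3], max=7
Drop 5: T rot2 at col 0 lands with bottom-row=6; cleared 0 line(s) (total 0); column heights now [8 8 8 3 3], max=8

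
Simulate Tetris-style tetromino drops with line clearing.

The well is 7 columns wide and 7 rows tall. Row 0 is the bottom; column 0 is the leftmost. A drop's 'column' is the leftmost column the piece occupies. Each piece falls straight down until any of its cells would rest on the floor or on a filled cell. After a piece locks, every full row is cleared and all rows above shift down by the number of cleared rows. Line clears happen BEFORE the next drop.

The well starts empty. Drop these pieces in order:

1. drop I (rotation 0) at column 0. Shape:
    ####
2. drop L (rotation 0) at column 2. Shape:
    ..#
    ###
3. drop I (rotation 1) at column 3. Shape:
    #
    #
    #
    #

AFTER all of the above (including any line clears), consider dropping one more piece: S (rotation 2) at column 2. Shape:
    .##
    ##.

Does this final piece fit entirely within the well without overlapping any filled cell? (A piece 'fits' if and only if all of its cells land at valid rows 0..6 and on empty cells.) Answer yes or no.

Answer: no

Derivation:
Drop 1: I rot0 at col 0 lands with bottom-row=0; cleared 0 line(s) (total 0); column heights now [1 1 1 1 0 0 0], max=1
Drop 2: L rot0 at col 2 lands with bottom-row=1; cleared 0 line(s) (total 0); column heights now [1 1 2 2 3 0 0], max=3
Drop 3: I rot1 at col 3 lands with bottom-row=2; cleared 0 line(s) (total 0); column heights now [1 1 2 6 3 0 0], max=6
Test piece S rot2 at col 2 (width 3): heights before test = [1 1 2 6 3 0 0]; fits = False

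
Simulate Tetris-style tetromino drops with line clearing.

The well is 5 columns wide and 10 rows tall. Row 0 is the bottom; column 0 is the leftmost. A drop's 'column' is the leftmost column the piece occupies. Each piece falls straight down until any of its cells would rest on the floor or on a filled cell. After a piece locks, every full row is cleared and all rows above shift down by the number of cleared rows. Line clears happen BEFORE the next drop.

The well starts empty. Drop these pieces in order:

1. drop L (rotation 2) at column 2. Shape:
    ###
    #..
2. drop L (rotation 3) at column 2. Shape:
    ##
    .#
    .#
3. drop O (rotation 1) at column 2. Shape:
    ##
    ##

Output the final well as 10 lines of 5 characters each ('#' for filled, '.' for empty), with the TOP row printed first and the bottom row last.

Answer: .....
.....
.....
..##.
..##.
..##.
...#.
...#.
..###
..#..

Derivation:
Drop 1: L rot2 at col 2 lands with bottom-row=0; cleared 0 line(s) (total 0); column heights now [0 0 2 2 2], max=2
Drop 2: L rot3 at col 2 lands with bottom-row=2; cleared 0 line(s) (total 0); column heights now [0 0 5 5 2], max=5
Drop 3: O rot1 at col 2 lands with bottom-row=5; cleared 0 line(s) (total 0); column heights now [0 0 7 7 2], max=7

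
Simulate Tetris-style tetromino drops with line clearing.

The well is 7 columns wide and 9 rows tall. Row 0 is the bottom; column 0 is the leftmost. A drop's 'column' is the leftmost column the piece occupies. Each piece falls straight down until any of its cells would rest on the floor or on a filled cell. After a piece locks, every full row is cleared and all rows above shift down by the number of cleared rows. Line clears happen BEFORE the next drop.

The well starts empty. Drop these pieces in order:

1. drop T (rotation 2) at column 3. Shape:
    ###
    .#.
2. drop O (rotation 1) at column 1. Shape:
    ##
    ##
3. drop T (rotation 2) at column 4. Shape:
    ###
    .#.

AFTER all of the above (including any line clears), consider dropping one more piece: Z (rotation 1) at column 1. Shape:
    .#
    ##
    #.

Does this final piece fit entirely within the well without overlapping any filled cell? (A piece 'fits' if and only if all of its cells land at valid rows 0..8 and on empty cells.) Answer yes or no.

Answer: yes

Derivation:
Drop 1: T rot2 at col 3 lands with bottom-row=0; cleared 0 line(s) (total 0); column heights now [0 0 0 2 2 2 0], max=2
Drop 2: O rot1 at col 1 lands with bottom-row=0; cleared 0 line(s) (total 0); column heights now [0 2 2 2 2 2 0], max=2
Drop 3: T rot2 at col 4 lands with bottom-row=2; cleared 0 line(s) (total 0); column heights now [0 2 2 2 4 4 4], max=4
Test piece Z rot1 at col 1 (width 2): heights before test = [0 2 2 2 4 4 4]; fits = True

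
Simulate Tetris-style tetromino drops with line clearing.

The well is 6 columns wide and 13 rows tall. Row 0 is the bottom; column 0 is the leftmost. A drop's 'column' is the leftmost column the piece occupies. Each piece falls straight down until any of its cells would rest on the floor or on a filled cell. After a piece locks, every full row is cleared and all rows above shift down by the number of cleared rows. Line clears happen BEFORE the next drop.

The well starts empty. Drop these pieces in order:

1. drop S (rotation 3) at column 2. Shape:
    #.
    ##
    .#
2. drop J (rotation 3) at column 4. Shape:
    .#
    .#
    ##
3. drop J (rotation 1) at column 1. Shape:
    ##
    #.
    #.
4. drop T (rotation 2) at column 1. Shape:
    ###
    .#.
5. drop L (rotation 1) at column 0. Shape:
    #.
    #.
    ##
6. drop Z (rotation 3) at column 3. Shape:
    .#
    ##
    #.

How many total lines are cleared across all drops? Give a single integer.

Drop 1: S rot3 at col 2 lands with bottom-row=0; cleared 0 line(s) (total 0); column heights now [0 0 3 2 0 0], max=3
Drop 2: J rot3 at col 4 lands with bottom-row=0; cleared 0 line(s) (total 0); column heights now [0 0 3 2 1 3], max=3
Drop 3: J rot1 at col 1 lands with bottom-row=1; cleared 0 line(s) (total 0); column heights now [0 4 4 2 1 3], max=4
Drop 4: T rot2 at col 1 lands with bottom-row=4; cleared 0 line(s) (total 0); column heights now [0 6 6 6 1 3], max=6
Drop 5: L rot1 at col 0 lands with bottom-row=6; cleared 0 line(s) (total 0); column heights now [9 7 6 6 1 3], max=9
Drop 6: Z rot3 at col 3 lands with bottom-row=6; cleared 0 line(s) (total 0); column heights now [9 7 6 8 9 3], max=9

Answer: 0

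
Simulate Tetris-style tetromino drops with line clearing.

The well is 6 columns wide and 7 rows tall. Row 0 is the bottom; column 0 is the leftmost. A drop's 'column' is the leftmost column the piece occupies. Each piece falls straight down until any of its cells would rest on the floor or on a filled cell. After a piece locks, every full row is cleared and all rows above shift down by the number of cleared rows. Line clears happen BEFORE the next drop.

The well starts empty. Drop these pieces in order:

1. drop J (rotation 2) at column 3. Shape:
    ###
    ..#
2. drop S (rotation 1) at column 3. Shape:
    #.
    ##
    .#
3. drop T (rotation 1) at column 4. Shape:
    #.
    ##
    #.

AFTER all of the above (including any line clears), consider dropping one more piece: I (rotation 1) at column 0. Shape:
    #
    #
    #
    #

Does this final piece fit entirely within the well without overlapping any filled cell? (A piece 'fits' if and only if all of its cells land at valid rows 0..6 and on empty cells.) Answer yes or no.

Answer: yes

Derivation:
Drop 1: J rot2 at col 3 lands with bottom-row=0; cleared 0 line(s) (total 0); column heights now [0 0 0 2 2 2], max=2
Drop 2: S rot1 at col 3 lands with bottom-row=2; cleared 0 line(s) (total 0); column heights now [0 0 0 5 4 2], max=5
Drop 3: T rot1 at col 4 lands with bottom-row=4; cleared 0 line(s) (total 0); column heights now [0 0 0 5 7 6], max=7
Test piece I rot1 at col 0 (width 1): heights before test = [0 0 0 5 7 6]; fits = True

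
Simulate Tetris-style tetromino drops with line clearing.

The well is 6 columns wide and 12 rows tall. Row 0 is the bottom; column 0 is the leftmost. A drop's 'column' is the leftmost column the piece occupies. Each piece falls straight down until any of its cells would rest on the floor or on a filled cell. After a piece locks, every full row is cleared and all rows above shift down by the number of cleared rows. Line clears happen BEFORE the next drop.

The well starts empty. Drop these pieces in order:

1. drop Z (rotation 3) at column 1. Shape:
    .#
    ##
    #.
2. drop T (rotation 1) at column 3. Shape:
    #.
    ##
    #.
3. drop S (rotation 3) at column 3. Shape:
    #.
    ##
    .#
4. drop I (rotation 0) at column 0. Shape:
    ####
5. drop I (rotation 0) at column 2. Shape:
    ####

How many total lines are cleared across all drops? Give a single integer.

Drop 1: Z rot3 at col 1 lands with bottom-row=0; cleared 0 line(s) (total 0); column heights now [0 2 3 0 0 0], max=3
Drop 2: T rot1 at col 3 lands with bottom-row=0; cleared 0 line(s) (total 0); column heights now [0 2 3 3 2 0], max=3
Drop 3: S rot3 at col 3 lands with bottom-row=2; cleared 0 line(s) (total 0); column heights now [0 2 3 5 4 0], max=5
Drop 4: I rot0 at col 0 lands with bottom-row=5; cleared 0 line(s) (total 0); column heights now [6 6 6 6 4 0], max=6
Drop 5: I rot0 at col 2 lands with bottom-row=6; cleared 0 line(s) (total 0); column heights now [6 6 7 7 7 7], max=7

Answer: 0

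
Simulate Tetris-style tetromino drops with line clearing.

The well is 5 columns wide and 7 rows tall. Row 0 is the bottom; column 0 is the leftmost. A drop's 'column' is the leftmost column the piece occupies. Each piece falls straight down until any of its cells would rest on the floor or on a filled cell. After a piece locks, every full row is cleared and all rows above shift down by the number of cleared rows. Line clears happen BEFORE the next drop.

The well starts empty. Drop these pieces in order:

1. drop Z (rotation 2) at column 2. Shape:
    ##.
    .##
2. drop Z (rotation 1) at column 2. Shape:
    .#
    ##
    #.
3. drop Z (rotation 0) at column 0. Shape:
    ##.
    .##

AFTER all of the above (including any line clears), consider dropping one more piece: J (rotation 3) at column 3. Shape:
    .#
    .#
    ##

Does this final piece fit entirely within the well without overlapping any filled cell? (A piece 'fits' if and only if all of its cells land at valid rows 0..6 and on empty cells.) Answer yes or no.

Drop 1: Z rot2 at col 2 lands with bottom-row=0; cleared 0 line(s) (total 0); column heights now [0 0 2 2 1], max=2
Drop 2: Z rot1 at col 2 lands with bottom-row=2; cleared 0 line(s) (total 0); column heights now [0 0 4 5 1], max=5
Drop 3: Z rot0 at col 0 lands with bottom-row=4; cleared 0 line(s) (total 0); column heights now [6 6 5 5 1], max=6
Test piece J rot3 at col 3 (width 2): heights before test = [6 6 5 5 1]; fits = False

Answer: no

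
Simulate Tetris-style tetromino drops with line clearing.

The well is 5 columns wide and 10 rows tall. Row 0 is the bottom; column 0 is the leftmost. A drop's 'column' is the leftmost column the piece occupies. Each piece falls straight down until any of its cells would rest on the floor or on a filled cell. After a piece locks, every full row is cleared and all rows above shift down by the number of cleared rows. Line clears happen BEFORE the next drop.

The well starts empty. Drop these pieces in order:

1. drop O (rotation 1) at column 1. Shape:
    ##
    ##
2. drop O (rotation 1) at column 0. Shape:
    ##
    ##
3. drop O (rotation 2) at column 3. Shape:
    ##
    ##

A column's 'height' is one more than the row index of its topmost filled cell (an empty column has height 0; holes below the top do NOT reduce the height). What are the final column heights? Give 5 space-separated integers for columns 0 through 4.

Answer: 4 4 2 2 2

Derivation:
Drop 1: O rot1 at col 1 lands with bottom-row=0; cleared 0 line(s) (total 0); column heights now [0 2 2 0 0], max=2
Drop 2: O rot1 at col 0 lands with bottom-row=2; cleared 0 line(s) (total 0); column heights now [4 4 2 0 0], max=4
Drop 3: O rot2 at col 3 lands with bottom-row=0; cleared 0 line(s) (total 0); column heights now [4 4 2 2 2], max=4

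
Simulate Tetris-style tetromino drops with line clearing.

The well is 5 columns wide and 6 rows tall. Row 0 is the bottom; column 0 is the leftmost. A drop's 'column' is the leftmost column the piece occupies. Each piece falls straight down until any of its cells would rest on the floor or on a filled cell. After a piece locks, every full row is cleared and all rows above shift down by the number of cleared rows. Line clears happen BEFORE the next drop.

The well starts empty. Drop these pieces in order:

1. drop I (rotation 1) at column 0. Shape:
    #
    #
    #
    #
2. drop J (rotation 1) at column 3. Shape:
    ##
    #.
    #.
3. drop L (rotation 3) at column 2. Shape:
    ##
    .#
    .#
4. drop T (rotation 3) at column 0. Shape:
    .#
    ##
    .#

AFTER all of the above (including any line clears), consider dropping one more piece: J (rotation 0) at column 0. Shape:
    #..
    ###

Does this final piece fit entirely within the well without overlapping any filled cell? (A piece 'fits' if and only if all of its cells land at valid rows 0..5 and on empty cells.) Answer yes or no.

Answer: no

Derivation:
Drop 1: I rot1 at col 0 lands with bottom-row=0; cleared 0 line(s) (total 0); column heights now [4 0 0 0 0], max=4
Drop 2: J rot1 at col 3 lands with bottom-row=0; cleared 0 line(s) (total 0); column heights now [4 0 0 3 3], max=4
Drop 3: L rot3 at col 2 lands with bottom-row=3; cleared 0 line(s) (total 0); column heights now [4 0 6 6 3], max=6
Drop 4: T rot3 at col 0 lands with bottom-row=3; cleared 0 line(s) (total 0); column heights now [5 6 6 6 3], max=6
Test piece J rot0 at col 0 (width 3): heights before test = [5 6 6 6 3]; fits = False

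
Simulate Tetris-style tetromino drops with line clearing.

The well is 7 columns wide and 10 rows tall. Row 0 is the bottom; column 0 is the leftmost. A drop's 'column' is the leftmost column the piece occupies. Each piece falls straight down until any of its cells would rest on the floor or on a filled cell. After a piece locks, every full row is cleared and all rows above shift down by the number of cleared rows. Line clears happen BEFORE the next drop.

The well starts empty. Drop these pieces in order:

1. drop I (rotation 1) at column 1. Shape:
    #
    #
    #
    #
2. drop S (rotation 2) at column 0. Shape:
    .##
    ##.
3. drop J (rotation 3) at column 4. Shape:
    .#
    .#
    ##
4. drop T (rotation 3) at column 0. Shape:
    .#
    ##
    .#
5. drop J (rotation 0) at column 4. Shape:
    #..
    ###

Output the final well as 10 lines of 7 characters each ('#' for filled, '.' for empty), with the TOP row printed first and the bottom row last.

Answer: .......
.#.....
##.....
.#.....
.##....
##..#..
.#..###
.#...#.
.#...#.
.#..##.

Derivation:
Drop 1: I rot1 at col 1 lands with bottom-row=0; cleared 0 line(s) (total 0); column heights now [0 4 0 0 0 0 0], max=4
Drop 2: S rot2 at col 0 lands with bottom-row=4; cleared 0 line(s) (total 0); column heights now [5 6 6 0 0 0 0], max=6
Drop 3: J rot3 at col 4 lands with bottom-row=0; cleared 0 line(s) (total 0); column heights now [5 6 6 0 1 3 0], max=6
Drop 4: T rot3 at col 0 lands with bottom-row=6; cleared 0 line(s) (total 0); column heights now [8 9 6 0 1 3 0], max=9
Drop 5: J rot0 at col 4 lands with bottom-row=3; cleared 0 line(s) (total 0); column heights now [8 9 6 0 5 4 4], max=9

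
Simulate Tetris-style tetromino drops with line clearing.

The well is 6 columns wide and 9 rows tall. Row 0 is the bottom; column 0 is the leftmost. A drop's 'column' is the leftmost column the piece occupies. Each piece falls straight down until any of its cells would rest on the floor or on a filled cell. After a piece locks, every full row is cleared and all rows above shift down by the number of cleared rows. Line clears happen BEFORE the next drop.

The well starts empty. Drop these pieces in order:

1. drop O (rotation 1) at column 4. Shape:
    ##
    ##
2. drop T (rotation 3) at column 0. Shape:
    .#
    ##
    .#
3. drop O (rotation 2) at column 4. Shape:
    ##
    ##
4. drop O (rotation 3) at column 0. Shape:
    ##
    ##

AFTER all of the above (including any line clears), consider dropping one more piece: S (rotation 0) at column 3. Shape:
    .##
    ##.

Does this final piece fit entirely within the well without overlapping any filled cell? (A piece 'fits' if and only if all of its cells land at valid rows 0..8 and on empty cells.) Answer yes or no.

Drop 1: O rot1 at col 4 lands with bottom-row=0; cleared 0 line(s) (total 0); column heights now [0 0 0 0 2 2], max=2
Drop 2: T rot3 at col 0 lands with bottom-row=0; cleared 0 line(s) (total 0); column heights now [2 3 0 0 2 2], max=3
Drop 3: O rot2 at col 4 lands with bottom-row=2; cleared 0 line(s) (total 0); column heights now [2 3 0 0 4 4], max=4
Drop 4: O rot3 at col 0 lands with bottom-row=3; cleared 0 line(s) (total 0); column heights now [5 5 0 0 4 4], max=5
Test piece S rot0 at col 3 (width 3): heights before test = [5 5 0 0 4 4]; fits = True

Answer: yes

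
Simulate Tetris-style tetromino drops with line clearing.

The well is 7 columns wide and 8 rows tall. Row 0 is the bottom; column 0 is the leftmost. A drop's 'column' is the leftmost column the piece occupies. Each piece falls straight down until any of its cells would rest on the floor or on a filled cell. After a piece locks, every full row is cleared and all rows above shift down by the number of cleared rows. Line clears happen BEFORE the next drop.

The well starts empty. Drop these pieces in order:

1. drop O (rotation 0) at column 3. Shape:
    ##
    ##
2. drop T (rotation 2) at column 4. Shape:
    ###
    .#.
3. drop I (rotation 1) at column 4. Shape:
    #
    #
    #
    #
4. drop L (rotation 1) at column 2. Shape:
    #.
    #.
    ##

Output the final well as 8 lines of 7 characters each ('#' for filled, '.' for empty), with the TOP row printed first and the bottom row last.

Drop 1: O rot0 at col 3 lands with bottom-row=0; cleared 0 line(s) (total 0); column heights now [0 0 0 2 2 0 0], max=2
Drop 2: T rot2 at col 4 lands with bottom-row=1; cleared 0 line(s) (total 0); column heights now [0 0 0 2 3 3 3], max=3
Drop 3: I rot1 at col 4 lands with bottom-row=3; cleared 0 line(s) (total 0); column heights now [0 0 0 2 7 3 3], max=7
Drop 4: L rot1 at col 2 lands with bottom-row=2; cleared 0 line(s) (total 0); column heights now [0 0 5 3 7 3 3], max=7

Answer: .......
....#..
....#..
..#.#..
..#.#..
..#####
...###.
...##..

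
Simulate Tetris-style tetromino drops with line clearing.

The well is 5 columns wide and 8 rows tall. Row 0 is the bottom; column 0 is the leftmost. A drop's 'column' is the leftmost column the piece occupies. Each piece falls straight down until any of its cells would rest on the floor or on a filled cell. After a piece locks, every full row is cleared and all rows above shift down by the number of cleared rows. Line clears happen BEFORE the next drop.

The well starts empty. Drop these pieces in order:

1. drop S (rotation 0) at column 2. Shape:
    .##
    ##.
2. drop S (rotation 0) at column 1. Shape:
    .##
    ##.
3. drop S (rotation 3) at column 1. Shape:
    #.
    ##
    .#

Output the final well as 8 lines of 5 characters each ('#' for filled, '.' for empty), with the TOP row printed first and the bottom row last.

Answer: .....
.....
.#...
.##..
..#..
..##.
.####
..##.

Derivation:
Drop 1: S rot0 at col 2 lands with bottom-row=0; cleared 0 line(s) (total 0); column heights now [0 0 1 2 2], max=2
Drop 2: S rot0 at col 1 lands with bottom-row=1; cleared 0 line(s) (total 0); column heights now [0 2 3 3 2], max=3
Drop 3: S rot3 at col 1 lands with bottom-row=3; cleared 0 line(s) (total 0); column heights now [0 6 5 3 2], max=6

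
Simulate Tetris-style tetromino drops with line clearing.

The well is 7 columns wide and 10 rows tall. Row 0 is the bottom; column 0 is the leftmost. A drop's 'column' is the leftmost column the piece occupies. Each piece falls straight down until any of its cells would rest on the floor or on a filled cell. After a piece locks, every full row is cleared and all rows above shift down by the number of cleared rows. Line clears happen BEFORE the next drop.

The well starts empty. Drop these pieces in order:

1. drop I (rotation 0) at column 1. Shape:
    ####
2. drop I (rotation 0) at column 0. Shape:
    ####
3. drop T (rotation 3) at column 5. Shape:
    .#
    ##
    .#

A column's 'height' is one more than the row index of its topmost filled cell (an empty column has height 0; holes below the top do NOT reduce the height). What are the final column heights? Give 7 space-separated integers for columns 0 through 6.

Answer: 2 2 2 2 1 2 3

Derivation:
Drop 1: I rot0 at col 1 lands with bottom-row=0; cleared 0 line(s) (total 0); column heights now [0 1 1 1 1 0 0], max=1
Drop 2: I rot0 at col 0 lands with bottom-row=1; cleared 0 line(s) (total 0); column heights now [2 2 2 2 1 0 0], max=2
Drop 3: T rot3 at col 5 lands with bottom-row=0; cleared 0 line(s) (total 0); column heights now [2 2 2 2 1 2 3], max=3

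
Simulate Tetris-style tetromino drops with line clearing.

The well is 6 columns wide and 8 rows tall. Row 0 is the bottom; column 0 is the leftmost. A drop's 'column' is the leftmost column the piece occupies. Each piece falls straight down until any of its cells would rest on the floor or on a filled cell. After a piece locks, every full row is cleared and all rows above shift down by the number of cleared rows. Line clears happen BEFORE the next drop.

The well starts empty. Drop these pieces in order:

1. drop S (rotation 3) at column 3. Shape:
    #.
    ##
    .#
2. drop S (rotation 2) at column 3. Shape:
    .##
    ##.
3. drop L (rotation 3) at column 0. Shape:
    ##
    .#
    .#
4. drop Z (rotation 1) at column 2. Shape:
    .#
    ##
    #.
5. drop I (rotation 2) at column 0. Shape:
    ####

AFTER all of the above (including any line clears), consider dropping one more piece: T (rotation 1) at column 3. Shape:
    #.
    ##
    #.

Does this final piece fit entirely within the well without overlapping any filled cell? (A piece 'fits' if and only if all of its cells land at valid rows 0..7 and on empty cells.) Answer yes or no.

Answer: no

Derivation:
Drop 1: S rot3 at col 3 lands with bottom-row=0; cleared 0 line(s) (total 0); column heights now [0 0 0 3 2 0], max=3
Drop 2: S rot2 at col 3 lands with bottom-row=3; cleared 0 line(s) (total 0); column heights now [0 0 0 4 5 5], max=5
Drop 3: L rot3 at col 0 lands with bottom-row=0; cleared 0 line(s) (total 0); column heights now [3 3 0 4 5 5], max=5
Drop 4: Z rot1 at col 2 lands with bottom-row=3; cleared 0 line(s) (total 0); column heights now [3 3 5 6 5 5], max=6
Drop 5: I rot2 at col 0 lands with bottom-row=6; cleared 0 line(s) (total 0); column heights now [7 7 7 7 5 5], max=7
Test piece T rot1 at col 3 (width 2): heights before test = [7 7 7 7 5 5]; fits = False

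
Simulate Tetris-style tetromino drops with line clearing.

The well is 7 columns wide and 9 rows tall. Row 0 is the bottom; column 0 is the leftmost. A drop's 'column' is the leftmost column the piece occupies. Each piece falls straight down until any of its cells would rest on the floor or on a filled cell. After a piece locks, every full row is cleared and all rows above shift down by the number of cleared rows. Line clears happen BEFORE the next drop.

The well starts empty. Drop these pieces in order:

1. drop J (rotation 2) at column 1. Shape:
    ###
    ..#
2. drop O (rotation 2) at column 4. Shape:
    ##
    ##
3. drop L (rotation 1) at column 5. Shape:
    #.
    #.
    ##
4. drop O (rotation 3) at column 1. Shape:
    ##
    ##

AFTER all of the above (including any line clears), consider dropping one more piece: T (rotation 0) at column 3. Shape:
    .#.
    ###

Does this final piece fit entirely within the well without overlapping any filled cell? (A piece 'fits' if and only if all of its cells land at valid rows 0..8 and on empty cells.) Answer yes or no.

Drop 1: J rot2 at col 1 lands with bottom-row=0; cleared 0 line(s) (total 0); column heights now [0 2 2 2 0 0 0], max=2
Drop 2: O rot2 at col 4 lands with bottom-row=0; cleared 0 line(s) (total 0); column heights now [0 2 2 2 2 2 0], max=2
Drop 3: L rot1 at col 5 lands with bottom-row=2; cleared 0 line(s) (total 0); column heights now [0 2 2 2 2 5 3], max=5
Drop 4: O rot3 at col 1 lands with bottom-row=2; cleared 0 line(s) (total 0); column heights now [0 4 4 2 2 5 3], max=5
Test piece T rot0 at col 3 (width 3): heights before test = [0 4 4 2 2 5 3]; fits = True

Answer: yes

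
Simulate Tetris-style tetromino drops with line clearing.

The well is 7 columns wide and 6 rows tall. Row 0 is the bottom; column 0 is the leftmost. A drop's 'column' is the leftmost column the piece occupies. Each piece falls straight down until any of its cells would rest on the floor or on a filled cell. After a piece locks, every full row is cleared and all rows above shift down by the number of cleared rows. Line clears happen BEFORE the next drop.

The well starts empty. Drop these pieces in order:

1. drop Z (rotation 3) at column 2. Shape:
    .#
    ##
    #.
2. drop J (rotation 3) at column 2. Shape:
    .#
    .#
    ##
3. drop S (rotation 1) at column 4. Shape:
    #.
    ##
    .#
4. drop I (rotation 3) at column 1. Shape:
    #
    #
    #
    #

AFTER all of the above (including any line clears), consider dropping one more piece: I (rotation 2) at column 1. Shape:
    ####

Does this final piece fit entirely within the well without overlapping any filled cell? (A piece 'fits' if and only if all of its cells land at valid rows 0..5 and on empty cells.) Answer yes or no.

Answer: no

Derivation:
Drop 1: Z rot3 at col 2 lands with bottom-row=0; cleared 0 line(s) (total 0); column heights now [0 0 2 3 0 0 0], max=3
Drop 2: J rot3 at col 2 lands with bottom-row=3; cleared 0 line(s) (total 0); column heights now [0 0 4 6 0 0 0], max=6
Drop 3: S rot1 at col 4 lands with bottom-row=0; cleared 0 line(s) (total 0); column heights now [0 0 4 6 3 2 0], max=6
Drop 4: I rot3 at col 1 lands with bottom-row=0; cleared 0 line(s) (total 0); column heights now [0 4 4 6 3 2 0], max=6
Test piece I rot2 at col 1 (width 4): heights before test = [0 4 4 6 3 2 0]; fits = False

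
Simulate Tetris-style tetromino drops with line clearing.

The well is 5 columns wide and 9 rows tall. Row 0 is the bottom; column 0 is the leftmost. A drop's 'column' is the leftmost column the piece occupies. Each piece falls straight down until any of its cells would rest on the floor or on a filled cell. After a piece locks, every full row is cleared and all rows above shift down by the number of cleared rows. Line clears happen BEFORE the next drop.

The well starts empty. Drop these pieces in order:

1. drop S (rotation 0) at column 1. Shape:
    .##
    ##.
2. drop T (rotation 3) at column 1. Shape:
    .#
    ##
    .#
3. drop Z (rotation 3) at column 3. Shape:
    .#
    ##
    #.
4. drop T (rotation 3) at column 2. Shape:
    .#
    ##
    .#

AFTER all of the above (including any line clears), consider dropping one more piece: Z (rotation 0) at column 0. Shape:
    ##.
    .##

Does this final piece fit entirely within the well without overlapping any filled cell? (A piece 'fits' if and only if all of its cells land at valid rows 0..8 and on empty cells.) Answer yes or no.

Answer: yes

Derivation:
Drop 1: S rot0 at col 1 lands with bottom-row=0; cleared 0 line(s) (total 0); column heights now [0 1 2 2 0], max=2
Drop 2: T rot3 at col 1 lands with bottom-row=2; cleared 0 line(s) (total 0); column heights now [0 4 5 2 0], max=5
Drop 3: Z rot3 at col 3 lands with bottom-row=2; cleared 0 line(s) (total 0); column heights now [0 4 5 4 5], max=5
Drop 4: T rot3 at col 2 lands with bottom-row=4; cleared 0 line(s) (total 0); column heights now [0 4 6 7 5], max=7
Test piece Z rot0 at col 0 (width 3): heights before test = [0 4 6 7 5]; fits = True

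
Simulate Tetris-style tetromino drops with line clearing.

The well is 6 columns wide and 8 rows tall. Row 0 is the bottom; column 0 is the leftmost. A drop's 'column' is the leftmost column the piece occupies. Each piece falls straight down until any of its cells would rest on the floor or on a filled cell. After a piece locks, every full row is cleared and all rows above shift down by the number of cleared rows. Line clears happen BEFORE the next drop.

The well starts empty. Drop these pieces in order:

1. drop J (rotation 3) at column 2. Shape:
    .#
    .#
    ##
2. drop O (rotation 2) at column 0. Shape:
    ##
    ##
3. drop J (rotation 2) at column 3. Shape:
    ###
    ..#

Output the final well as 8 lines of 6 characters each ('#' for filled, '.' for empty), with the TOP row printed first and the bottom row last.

Drop 1: J rot3 at col 2 lands with bottom-row=0; cleared 0 line(s) (total 0); column heights now [0 0 1 3 0 0], max=3
Drop 2: O rot2 at col 0 lands with bottom-row=0; cleared 0 line(s) (total 0); column heights now [2 2 1 3 0 0], max=3
Drop 3: J rot2 at col 3 lands with bottom-row=2; cleared 0 line(s) (total 0); column heights now [2 2 1 4 4 4], max=4

Answer: ......
......
......
......
...###
...#.#
##.#..
####..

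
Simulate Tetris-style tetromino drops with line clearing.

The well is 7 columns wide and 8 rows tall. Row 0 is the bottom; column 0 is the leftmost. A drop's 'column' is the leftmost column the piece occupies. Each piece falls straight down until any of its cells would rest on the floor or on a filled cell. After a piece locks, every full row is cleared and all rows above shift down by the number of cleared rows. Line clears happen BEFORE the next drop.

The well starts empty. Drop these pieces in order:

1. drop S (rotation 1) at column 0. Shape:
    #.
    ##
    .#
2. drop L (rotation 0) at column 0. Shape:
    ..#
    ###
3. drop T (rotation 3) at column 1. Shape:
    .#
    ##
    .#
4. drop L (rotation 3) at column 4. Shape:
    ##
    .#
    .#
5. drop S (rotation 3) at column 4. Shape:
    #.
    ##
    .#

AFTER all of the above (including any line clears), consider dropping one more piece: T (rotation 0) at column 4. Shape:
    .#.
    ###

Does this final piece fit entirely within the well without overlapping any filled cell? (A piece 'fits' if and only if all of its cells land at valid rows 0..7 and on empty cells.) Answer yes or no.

Drop 1: S rot1 at col 0 lands with bottom-row=0; cleared 0 line(s) (total 0); column heights now [3 2 0 0 0 0 0], max=3
Drop 2: L rot0 at col 0 lands with bottom-row=3; cleared 0 line(s) (total 0); column heights now [4 4 5 0 0 0 0], max=5
Drop 3: T rot3 at col 1 lands with bottom-row=5; cleared 0 line(s) (total 0); column heights now [4 7 8 0 0 0 0], max=8
Drop 4: L rot3 at col 4 lands with bottom-row=0; cleared 0 line(s) (total 0); column heights now [4 7 8 0 3 3 0], max=8
Drop 5: S rot3 at col 4 lands with bottom-row=3; cleared 0 line(s) (total 0); column heights now [4 7 8 0 6 5 0], max=8
Test piece T rot0 at col 4 (width 3): heights before test = [4 7 8 0 6 5 0]; fits = True

Answer: yes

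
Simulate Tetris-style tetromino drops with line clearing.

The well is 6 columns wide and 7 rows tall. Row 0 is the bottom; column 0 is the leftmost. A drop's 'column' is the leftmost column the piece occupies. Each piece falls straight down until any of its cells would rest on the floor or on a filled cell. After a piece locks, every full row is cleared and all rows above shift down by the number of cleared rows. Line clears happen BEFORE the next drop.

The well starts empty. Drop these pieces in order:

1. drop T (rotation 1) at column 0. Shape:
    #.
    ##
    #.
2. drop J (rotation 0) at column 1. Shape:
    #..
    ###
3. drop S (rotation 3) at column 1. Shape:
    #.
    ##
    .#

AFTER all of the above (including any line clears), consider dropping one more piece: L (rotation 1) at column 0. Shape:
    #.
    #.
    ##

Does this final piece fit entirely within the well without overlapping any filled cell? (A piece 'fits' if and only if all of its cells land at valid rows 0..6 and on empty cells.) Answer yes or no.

Answer: no

Derivation:
Drop 1: T rot1 at col 0 lands with bottom-row=0; cleared 0 line(s) (total 0); column heights now [3 2 0 0 0 0], max=3
Drop 2: J rot0 at col 1 lands with bottom-row=2; cleared 0 line(s) (total 0); column heights now [3 4 3 3 0 0], max=4
Drop 3: S rot3 at col 1 lands with bottom-row=3; cleared 0 line(s) (total 0); column heights now [3 6 5 3 0 0], max=6
Test piece L rot1 at col 0 (width 2): heights before test = [3 6 5 3 0 0]; fits = False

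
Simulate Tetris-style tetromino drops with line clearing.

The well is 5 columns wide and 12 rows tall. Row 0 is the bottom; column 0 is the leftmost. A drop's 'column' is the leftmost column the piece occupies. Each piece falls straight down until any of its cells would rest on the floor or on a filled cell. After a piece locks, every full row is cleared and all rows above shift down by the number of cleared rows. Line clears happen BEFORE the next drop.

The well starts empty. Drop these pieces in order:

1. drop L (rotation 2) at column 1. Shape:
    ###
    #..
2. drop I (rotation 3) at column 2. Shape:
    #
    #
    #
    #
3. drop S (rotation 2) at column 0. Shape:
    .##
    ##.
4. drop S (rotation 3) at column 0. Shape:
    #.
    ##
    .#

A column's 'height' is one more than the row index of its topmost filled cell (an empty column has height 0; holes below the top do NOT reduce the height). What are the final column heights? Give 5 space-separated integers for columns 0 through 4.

Answer: 10 9 7 2 0

Derivation:
Drop 1: L rot2 at col 1 lands with bottom-row=0; cleared 0 line(s) (total 0); column heights now [0 2 2 2 0], max=2
Drop 2: I rot3 at col 2 lands with bottom-row=2; cleared 0 line(s) (total 0); column heights now [0 2 6 2 0], max=6
Drop 3: S rot2 at col 0 lands with bottom-row=5; cleared 0 line(s) (total 0); column heights now [6 7 7 2 0], max=7
Drop 4: S rot3 at col 0 lands with bottom-row=7; cleared 0 line(s) (total 0); column heights now [10 9 7 2 0], max=10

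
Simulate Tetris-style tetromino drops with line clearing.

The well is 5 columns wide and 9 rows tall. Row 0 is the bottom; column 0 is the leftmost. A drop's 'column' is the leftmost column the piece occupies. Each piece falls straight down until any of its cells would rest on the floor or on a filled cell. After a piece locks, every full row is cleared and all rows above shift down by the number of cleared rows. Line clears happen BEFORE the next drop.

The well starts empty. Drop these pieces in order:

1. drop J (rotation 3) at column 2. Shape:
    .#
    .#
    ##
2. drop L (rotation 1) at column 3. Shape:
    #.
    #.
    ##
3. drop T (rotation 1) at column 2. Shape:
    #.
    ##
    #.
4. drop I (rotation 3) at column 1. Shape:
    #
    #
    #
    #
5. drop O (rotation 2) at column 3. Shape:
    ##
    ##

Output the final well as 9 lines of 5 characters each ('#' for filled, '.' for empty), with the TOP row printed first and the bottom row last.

Answer: ...##
..###
..##.
..##.
...#.
.#.##
.#.#.
.#.#.
.###.

Derivation:
Drop 1: J rot3 at col 2 lands with bottom-row=0; cleared 0 line(s) (total 0); column heights now [0 0 1 3 0], max=3
Drop 2: L rot1 at col 3 lands with bottom-row=3; cleared 0 line(s) (total 0); column heights now [0 0 1 6 4], max=6
Drop 3: T rot1 at col 2 lands with bottom-row=5; cleared 0 line(s) (total 0); column heights now [0 0 8 7 4], max=8
Drop 4: I rot3 at col 1 lands with bottom-row=0; cleared 0 line(s) (total 0); column heights now [0 4 8 7 4], max=8
Drop 5: O rot2 at col 3 lands with bottom-row=7; cleared 0 line(s) (total 0); column heights now [0 4 8 9 9], max=9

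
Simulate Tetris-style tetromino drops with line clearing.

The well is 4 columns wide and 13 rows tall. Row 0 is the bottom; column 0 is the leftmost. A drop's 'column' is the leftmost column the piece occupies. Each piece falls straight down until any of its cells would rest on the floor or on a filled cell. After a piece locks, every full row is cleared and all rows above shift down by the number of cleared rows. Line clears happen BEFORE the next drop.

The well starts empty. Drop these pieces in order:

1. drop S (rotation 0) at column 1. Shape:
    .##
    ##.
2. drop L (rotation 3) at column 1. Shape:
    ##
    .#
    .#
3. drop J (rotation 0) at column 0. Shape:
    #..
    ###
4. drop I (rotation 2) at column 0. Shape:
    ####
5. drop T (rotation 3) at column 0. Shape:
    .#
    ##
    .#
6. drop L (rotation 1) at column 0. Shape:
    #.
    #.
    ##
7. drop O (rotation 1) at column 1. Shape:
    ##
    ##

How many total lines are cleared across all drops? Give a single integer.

Answer: 1

Derivation:
Drop 1: S rot0 at col 1 lands with bottom-row=0; cleared 0 line(s) (total 0); column heights now [0 1 2 2], max=2
Drop 2: L rot3 at col 1 lands with bottom-row=2; cleared 0 line(s) (total 0); column heights now [0 5 5 2], max=5
Drop 3: J rot0 at col 0 lands with bottom-row=5; cleared 0 line(s) (total 0); column heights now [7 6 6 2], max=7
Drop 4: I rot2 at col 0 lands with bottom-row=7; cleared 1 line(s) (total 1); column heights now [7 6 6 2], max=7
Drop 5: T rot3 at col 0 lands with bottom-row=6; cleared 0 line(s) (total 1); column heights now [8 9 6 2], max=9
Drop 6: L rot1 at col 0 lands with bottom-row=9; cleared 0 line(s) (total 1); column heights now [12 10 6 2], max=12
Drop 7: O rot1 at col 1 lands with bottom-row=10; cleared 0 line(s) (total 1); column heights now [12 12 12 2], max=12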